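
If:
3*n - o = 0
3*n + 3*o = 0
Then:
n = 0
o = 0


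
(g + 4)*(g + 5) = g^2 + 9*g + 20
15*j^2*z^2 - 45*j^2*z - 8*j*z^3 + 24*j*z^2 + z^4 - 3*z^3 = z*(-5*j + z)*(-3*j + z)*(z - 3)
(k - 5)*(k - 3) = k^2 - 8*k + 15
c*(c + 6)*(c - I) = c^3 + 6*c^2 - I*c^2 - 6*I*c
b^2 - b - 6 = (b - 3)*(b + 2)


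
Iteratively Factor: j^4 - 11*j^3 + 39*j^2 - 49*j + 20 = (j - 5)*(j^3 - 6*j^2 + 9*j - 4) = (j - 5)*(j - 1)*(j^2 - 5*j + 4) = (j - 5)*(j - 1)^2*(j - 4)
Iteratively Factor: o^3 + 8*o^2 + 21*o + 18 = (o + 3)*(o^2 + 5*o + 6) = (o + 2)*(o + 3)*(o + 3)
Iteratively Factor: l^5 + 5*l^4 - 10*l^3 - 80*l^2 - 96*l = (l)*(l^4 + 5*l^3 - 10*l^2 - 80*l - 96) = l*(l + 4)*(l^3 + l^2 - 14*l - 24) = l*(l + 2)*(l + 4)*(l^2 - l - 12) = l*(l - 4)*(l + 2)*(l + 4)*(l + 3)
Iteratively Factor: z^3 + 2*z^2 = (z)*(z^2 + 2*z) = z^2*(z + 2)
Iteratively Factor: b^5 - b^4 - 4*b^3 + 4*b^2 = (b - 1)*(b^4 - 4*b^2) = (b - 1)*(b + 2)*(b^3 - 2*b^2) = b*(b - 1)*(b + 2)*(b^2 - 2*b) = b*(b - 2)*(b - 1)*(b + 2)*(b)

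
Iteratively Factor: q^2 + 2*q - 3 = (q - 1)*(q + 3)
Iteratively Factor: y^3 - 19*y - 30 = (y - 5)*(y^2 + 5*y + 6) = (y - 5)*(y + 3)*(y + 2)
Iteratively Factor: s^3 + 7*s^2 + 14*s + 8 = (s + 1)*(s^2 + 6*s + 8) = (s + 1)*(s + 2)*(s + 4)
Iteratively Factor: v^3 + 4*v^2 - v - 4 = (v - 1)*(v^2 + 5*v + 4) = (v - 1)*(v + 4)*(v + 1)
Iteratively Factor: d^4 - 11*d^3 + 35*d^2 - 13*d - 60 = (d + 1)*(d^3 - 12*d^2 + 47*d - 60) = (d - 4)*(d + 1)*(d^2 - 8*d + 15) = (d - 5)*(d - 4)*(d + 1)*(d - 3)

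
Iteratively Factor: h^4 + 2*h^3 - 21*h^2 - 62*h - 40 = (h + 1)*(h^3 + h^2 - 22*h - 40) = (h - 5)*(h + 1)*(h^2 + 6*h + 8) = (h - 5)*(h + 1)*(h + 2)*(h + 4)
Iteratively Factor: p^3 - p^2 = (p)*(p^2 - p) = p^2*(p - 1)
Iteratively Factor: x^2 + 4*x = (x + 4)*(x)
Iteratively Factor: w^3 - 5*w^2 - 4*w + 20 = (w - 5)*(w^2 - 4) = (w - 5)*(w - 2)*(w + 2)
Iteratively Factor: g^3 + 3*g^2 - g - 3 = (g + 3)*(g^2 - 1) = (g + 1)*(g + 3)*(g - 1)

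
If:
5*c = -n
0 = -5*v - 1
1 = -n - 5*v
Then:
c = 0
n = 0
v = -1/5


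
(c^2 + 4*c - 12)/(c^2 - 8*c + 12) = (c + 6)/(c - 6)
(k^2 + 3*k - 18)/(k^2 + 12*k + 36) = (k - 3)/(k + 6)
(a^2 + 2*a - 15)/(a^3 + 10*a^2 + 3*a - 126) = (a + 5)/(a^2 + 13*a + 42)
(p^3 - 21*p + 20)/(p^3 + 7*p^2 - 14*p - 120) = (p - 1)/(p + 6)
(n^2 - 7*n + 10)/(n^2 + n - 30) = (n - 2)/(n + 6)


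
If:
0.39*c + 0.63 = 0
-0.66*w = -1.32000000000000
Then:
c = -1.62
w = 2.00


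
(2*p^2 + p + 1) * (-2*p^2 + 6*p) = -4*p^4 + 10*p^3 + 4*p^2 + 6*p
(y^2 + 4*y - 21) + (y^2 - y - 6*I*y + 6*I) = 2*y^2 + 3*y - 6*I*y - 21 + 6*I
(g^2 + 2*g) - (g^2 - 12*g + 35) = 14*g - 35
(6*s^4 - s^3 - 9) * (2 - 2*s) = -12*s^5 + 14*s^4 - 2*s^3 + 18*s - 18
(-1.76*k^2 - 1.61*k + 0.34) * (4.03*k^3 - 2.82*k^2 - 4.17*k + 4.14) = -7.0928*k^5 - 1.5251*k^4 + 13.2496*k^3 - 1.5315*k^2 - 8.0832*k + 1.4076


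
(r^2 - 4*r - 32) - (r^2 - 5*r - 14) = r - 18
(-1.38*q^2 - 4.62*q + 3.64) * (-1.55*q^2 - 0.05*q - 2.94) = 2.139*q^4 + 7.23*q^3 - 1.3538*q^2 + 13.4008*q - 10.7016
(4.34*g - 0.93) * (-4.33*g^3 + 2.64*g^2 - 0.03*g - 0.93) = -18.7922*g^4 + 15.4845*g^3 - 2.5854*g^2 - 4.0083*g + 0.8649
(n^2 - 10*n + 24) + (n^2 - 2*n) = 2*n^2 - 12*n + 24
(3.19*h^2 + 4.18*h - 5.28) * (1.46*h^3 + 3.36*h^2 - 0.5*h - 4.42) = 4.6574*h^5 + 16.8212*h^4 + 4.741*h^3 - 33.9306*h^2 - 15.8356*h + 23.3376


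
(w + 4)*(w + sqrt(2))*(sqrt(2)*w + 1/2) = sqrt(2)*w^3 + 5*w^2/2 + 4*sqrt(2)*w^2 + sqrt(2)*w/2 + 10*w + 2*sqrt(2)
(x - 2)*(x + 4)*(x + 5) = x^3 + 7*x^2 + 2*x - 40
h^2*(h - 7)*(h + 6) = h^4 - h^3 - 42*h^2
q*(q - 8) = q^2 - 8*q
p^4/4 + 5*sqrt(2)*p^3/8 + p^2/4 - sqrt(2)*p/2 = p*(p/2 + sqrt(2)/2)*(p/2 + sqrt(2))*(p - sqrt(2)/2)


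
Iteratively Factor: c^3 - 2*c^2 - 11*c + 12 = (c + 3)*(c^2 - 5*c + 4) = (c - 1)*(c + 3)*(c - 4)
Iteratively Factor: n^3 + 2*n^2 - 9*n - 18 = (n - 3)*(n^2 + 5*n + 6) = (n - 3)*(n + 2)*(n + 3)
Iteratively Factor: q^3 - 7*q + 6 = (q - 1)*(q^2 + q - 6) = (q - 2)*(q - 1)*(q + 3)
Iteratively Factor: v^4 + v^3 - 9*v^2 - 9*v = (v - 3)*(v^3 + 4*v^2 + 3*v) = (v - 3)*(v + 3)*(v^2 + v) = v*(v - 3)*(v + 3)*(v + 1)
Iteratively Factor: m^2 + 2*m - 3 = (m - 1)*(m + 3)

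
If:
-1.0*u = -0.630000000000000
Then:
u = 0.63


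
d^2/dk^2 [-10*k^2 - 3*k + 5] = -20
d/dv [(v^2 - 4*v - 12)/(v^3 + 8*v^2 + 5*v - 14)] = (-v^2 + 12*v + 29)/(v^4 + 12*v^3 + 22*v^2 - 84*v + 49)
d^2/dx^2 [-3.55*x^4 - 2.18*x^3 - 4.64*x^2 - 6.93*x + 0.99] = -42.6*x^2 - 13.08*x - 9.28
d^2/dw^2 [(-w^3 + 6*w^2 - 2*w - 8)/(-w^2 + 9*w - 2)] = 2*(27*w^3 + 6*w^2 - 216*w + 644)/(w^6 - 27*w^5 + 249*w^4 - 837*w^3 + 498*w^2 - 108*w + 8)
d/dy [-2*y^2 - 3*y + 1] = -4*y - 3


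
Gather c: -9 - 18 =-27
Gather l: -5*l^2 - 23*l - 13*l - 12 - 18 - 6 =-5*l^2 - 36*l - 36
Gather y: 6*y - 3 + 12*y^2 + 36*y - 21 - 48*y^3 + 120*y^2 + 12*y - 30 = -48*y^3 + 132*y^2 + 54*y - 54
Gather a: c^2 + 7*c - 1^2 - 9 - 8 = c^2 + 7*c - 18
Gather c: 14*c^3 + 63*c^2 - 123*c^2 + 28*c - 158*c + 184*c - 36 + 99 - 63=14*c^3 - 60*c^2 + 54*c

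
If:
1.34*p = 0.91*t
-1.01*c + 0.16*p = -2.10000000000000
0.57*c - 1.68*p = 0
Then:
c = 2.20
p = 0.75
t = 1.10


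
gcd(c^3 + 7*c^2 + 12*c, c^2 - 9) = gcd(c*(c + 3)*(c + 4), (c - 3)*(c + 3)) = c + 3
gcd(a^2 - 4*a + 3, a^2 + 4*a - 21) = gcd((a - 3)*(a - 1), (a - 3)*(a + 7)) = a - 3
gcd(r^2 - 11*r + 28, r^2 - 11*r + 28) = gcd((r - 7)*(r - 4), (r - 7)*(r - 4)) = r^2 - 11*r + 28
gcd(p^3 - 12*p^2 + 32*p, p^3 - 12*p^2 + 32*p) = p^3 - 12*p^2 + 32*p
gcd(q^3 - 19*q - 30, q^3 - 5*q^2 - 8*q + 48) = q + 3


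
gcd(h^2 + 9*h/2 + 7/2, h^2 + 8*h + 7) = h + 1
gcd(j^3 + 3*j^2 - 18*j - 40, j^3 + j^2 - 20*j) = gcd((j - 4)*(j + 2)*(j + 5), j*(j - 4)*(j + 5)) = j^2 + j - 20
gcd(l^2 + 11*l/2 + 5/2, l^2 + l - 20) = l + 5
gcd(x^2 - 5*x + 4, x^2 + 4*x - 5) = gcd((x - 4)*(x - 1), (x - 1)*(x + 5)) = x - 1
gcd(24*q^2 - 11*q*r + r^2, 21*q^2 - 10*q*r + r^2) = 3*q - r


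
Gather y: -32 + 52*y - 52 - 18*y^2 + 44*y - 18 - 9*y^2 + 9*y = -27*y^2 + 105*y - 102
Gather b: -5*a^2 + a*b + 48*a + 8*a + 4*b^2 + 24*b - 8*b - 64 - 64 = -5*a^2 + 56*a + 4*b^2 + b*(a + 16) - 128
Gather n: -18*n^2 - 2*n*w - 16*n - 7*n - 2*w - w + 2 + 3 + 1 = -18*n^2 + n*(-2*w - 23) - 3*w + 6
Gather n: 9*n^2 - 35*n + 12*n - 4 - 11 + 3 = 9*n^2 - 23*n - 12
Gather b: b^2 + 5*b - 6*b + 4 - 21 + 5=b^2 - b - 12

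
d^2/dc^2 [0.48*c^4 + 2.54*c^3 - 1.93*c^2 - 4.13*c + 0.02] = 5.76*c^2 + 15.24*c - 3.86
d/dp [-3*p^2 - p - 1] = -6*p - 1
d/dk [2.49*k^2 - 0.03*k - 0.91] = 4.98*k - 0.03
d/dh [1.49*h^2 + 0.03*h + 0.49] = 2.98*h + 0.03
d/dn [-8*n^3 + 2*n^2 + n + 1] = -24*n^2 + 4*n + 1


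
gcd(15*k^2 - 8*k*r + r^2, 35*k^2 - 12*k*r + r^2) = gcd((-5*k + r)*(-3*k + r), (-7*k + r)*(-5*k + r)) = -5*k + r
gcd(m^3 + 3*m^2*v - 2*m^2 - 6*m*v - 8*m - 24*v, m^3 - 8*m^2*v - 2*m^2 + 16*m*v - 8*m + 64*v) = m^2 - 2*m - 8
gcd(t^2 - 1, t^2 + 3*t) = 1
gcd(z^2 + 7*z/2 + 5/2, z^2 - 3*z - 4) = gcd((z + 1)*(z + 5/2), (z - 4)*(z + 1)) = z + 1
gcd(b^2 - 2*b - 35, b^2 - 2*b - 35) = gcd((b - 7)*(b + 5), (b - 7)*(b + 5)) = b^2 - 2*b - 35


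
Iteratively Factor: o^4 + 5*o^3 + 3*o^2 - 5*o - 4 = (o - 1)*(o^3 + 6*o^2 + 9*o + 4) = (o - 1)*(o + 4)*(o^2 + 2*o + 1) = (o - 1)*(o + 1)*(o + 4)*(o + 1)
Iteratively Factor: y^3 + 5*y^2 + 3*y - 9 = (y - 1)*(y^2 + 6*y + 9) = (y - 1)*(y + 3)*(y + 3)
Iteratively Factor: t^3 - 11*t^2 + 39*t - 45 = (t - 3)*(t^2 - 8*t + 15) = (t - 5)*(t - 3)*(t - 3)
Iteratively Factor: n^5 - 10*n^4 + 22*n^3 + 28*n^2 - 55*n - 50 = (n - 5)*(n^4 - 5*n^3 - 3*n^2 + 13*n + 10) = (n - 5)*(n + 1)*(n^3 - 6*n^2 + 3*n + 10) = (n - 5)*(n + 1)^2*(n^2 - 7*n + 10) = (n - 5)^2*(n + 1)^2*(n - 2)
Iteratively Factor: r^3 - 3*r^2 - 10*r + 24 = (r - 4)*(r^2 + r - 6) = (r - 4)*(r + 3)*(r - 2)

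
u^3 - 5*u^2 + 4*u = u*(u - 4)*(u - 1)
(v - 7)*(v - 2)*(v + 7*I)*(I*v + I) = I*v^4 - 7*v^3 - 8*I*v^3 + 56*v^2 + 5*I*v^2 - 35*v + 14*I*v - 98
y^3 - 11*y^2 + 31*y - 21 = (y - 7)*(y - 3)*(y - 1)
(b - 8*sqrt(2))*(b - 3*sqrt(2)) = b^2 - 11*sqrt(2)*b + 48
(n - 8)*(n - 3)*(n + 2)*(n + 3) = n^4 - 6*n^3 - 25*n^2 + 54*n + 144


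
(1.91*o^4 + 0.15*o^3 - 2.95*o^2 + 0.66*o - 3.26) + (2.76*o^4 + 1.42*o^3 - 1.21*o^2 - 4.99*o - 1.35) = 4.67*o^4 + 1.57*o^3 - 4.16*o^2 - 4.33*o - 4.61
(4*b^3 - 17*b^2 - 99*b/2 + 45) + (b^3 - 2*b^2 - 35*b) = 5*b^3 - 19*b^2 - 169*b/2 + 45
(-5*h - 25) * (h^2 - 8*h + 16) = -5*h^3 + 15*h^2 + 120*h - 400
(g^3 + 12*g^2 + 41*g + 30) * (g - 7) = g^4 + 5*g^3 - 43*g^2 - 257*g - 210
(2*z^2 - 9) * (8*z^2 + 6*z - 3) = 16*z^4 + 12*z^3 - 78*z^2 - 54*z + 27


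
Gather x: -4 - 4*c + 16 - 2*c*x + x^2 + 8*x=-4*c + x^2 + x*(8 - 2*c) + 12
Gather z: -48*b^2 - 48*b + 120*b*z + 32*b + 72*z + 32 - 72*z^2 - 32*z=-48*b^2 - 16*b - 72*z^2 + z*(120*b + 40) + 32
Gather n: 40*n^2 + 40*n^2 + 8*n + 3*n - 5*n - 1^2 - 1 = 80*n^2 + 6*n - 2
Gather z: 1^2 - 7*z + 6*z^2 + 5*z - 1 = 6*z^2 - 2*z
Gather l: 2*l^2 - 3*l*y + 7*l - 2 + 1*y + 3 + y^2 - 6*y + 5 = 2*l^2 + l*(7 - 3*y) + y^2 - 5*y + 6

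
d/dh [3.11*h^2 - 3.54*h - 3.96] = 6.22*h - 3.54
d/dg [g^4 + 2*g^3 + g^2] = 2*g*(2*g^2 + 3*g + 1)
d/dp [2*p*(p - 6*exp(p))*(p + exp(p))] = -10*p^2*exp(p) + 6*p^2 - 24*p*exp(2*p) - 20*p*exp(p) - 12*exp(2*p)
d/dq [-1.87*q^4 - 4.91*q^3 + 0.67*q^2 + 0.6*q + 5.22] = -7.48*q^3 - 14.73*q^2 + 1.34*q + 0.6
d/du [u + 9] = 1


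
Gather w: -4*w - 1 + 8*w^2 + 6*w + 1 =8*w^2 + 2*w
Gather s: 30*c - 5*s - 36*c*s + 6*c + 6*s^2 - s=36*c + 6*s^2 + s*(-36*c - 6)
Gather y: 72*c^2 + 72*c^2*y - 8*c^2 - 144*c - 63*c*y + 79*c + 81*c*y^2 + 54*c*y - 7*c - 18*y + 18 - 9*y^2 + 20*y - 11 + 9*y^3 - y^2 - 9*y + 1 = 64*c^2 - 72*c + 9*y^3 + y^2*(81*c - 10) + y*(72*c^2 - 9*c - 7) + 8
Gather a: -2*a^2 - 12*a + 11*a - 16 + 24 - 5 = -2*a^2 - a + 3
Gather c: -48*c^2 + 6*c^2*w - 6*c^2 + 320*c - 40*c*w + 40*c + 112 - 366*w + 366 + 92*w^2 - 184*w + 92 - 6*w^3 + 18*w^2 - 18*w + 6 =c^2*(6*w - 54) + c*(360 - 40*w) - 6*w^3 + 110*w^2 - 568*w + 576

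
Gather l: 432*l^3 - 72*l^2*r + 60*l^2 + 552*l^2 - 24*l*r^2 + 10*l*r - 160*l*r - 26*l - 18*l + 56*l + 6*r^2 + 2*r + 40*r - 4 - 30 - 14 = 432*l^3 + l^2*(612 - 72*r) + l*(-24*r^2 - 150*r + 12) + 6*r^2 + 42*r - 48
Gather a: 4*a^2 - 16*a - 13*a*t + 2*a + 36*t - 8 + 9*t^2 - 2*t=4*a^2 + a*(-13*t - 14) + 9*t^2 + 34*t - 8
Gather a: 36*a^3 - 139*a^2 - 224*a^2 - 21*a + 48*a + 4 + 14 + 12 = 36*a^3 - 363*a^2 + 27*a + 30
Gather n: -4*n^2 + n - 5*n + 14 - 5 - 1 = -4*n^2 - 4*n + 8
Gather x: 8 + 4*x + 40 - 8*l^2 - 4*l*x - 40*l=-8*l^2 - 40*l + x*(4 - 4*l) + 48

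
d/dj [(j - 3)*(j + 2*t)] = 2*j + 2*t - 3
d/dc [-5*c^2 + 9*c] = 9 - 10*c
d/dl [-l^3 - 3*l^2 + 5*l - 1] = -3*l^2 - 6*l + 5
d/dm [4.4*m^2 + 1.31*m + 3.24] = 8.8*m + 1.31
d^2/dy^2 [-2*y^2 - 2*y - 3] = -4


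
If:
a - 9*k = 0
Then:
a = 9*k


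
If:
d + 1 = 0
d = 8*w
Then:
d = -1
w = -1/8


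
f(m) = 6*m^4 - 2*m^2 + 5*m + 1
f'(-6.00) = -5155.00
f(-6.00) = 7675.00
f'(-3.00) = -631.00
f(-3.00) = 454.00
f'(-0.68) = 0.17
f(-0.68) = -2.04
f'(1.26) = 47.97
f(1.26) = 19.25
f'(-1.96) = -167.87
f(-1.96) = 72.06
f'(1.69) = 114.08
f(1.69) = 52.68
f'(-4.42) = -2049.74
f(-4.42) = 2229.85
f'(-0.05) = 5.20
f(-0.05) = 0.75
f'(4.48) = 2145.05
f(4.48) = 2400.18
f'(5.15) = 3262.58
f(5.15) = 4194.36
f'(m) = 24*m^3 - 4*m + 5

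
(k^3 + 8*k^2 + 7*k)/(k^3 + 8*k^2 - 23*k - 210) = k*(k + 1)/(k^2 + k - 30)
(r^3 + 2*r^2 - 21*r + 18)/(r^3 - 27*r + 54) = (r - 1)/(r - 3)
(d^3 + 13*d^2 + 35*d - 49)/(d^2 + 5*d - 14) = (d^2 + 6*d - 7)/(d - 2)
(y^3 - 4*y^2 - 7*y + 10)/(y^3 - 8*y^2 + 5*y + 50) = (y - 1)/(y - 5)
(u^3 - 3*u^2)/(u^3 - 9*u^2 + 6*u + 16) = u^2*(u - 3)/(u^3 - 9*u^2 + 6*u + 16)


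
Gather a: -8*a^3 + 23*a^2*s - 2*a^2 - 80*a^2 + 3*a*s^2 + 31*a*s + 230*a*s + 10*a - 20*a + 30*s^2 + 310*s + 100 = -8*a^3 + a^2*(23*s - 82) + a*(3*s^2 + 261*s - 10) + 30*s^2 + 310*s + 100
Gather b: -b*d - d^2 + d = -b*d - d^2 + d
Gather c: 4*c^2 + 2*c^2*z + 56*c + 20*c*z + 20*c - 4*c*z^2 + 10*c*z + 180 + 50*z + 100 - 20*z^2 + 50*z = c^2*(2*z + 4) + c*(-4*z^2 + 30*z + 76) - 20*z^2 + 100*z + 280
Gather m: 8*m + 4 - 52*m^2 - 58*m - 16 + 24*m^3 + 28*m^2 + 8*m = 24*m^3 - 24*m^2 - 42*m - 12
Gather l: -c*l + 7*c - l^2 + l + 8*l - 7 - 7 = 7*c - l^2 + l*(9 - c) - 14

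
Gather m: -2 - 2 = -4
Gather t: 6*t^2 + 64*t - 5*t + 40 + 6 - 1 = 6*t^2 + 59*t + 45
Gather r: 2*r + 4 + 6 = 2*r + 10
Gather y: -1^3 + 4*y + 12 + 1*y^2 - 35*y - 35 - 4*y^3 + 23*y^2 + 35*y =-4*y^3 + 24*y^2 + 4*y - 24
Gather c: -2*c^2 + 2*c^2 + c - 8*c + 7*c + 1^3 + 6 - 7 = 0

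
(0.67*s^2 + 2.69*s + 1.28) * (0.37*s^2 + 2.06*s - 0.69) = 0.2479*s^4 + 2.3755*s^3 + 5.5527*s^2 + 0.7807*s - 0.8832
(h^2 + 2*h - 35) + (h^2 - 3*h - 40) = 2*h^2 - h - 75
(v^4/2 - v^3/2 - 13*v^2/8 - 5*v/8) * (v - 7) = v^5/2 - 4*v^4 + 15*v^3/8 + 43*v^2/4 + 35*v/8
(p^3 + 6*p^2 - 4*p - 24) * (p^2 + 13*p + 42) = p^5 + 19*p^4 + 116*p^3 + 176*p^2 - 480*p - 1008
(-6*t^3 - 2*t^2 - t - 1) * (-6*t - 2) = 36*t^4 + 24*t^3 + 10*t^2 + 8*t + 2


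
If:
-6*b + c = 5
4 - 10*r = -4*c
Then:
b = 5*r/12 - 1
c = 5*r/2 - 1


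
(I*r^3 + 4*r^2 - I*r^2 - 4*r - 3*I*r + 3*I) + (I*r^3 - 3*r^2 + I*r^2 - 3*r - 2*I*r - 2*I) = 2*I*r^3 + r^2 - 7*r - 5*I*r + I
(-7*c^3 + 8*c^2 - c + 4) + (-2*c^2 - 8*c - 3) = -7*c^3 + 6*c^2 - 9*c + 1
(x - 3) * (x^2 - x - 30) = x^3 - 4*x^2 - 27*x + 90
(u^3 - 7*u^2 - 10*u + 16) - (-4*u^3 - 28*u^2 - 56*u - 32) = 5*u^3 + 21*u^2 + 46*u + 48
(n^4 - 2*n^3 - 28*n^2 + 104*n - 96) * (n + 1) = n^5 - n^4 - 30*n^3 + 76*n^2 + 8*n - 96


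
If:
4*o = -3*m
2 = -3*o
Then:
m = 8/9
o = -2/3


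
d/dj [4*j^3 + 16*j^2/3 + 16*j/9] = 12*j^2 + 32*j/3 + 16/9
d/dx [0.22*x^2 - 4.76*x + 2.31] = 0.44*x - 4.76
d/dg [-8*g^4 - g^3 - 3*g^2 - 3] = g*(-32*g^2 - 3*g - 6)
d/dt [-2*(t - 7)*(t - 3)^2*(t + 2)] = -8*t^3 + 66*t^2 - 100*t - 78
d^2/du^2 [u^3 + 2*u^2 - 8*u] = 6*u + 4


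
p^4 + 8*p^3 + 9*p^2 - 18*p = p*(p - 1)*(p + 3)*(p + 6)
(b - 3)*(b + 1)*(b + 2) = b^3 - 7*b - 6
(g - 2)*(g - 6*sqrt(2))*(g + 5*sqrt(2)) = g^3 - 2*g^2 - sqrt(2)*g^2 - 60*g + 2*sqrt(2)*g + 120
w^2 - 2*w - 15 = (w - 5)*(w + 3)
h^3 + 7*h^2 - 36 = (h - 2)*(h + 3)*(h + 6)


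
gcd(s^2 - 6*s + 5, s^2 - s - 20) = s - 5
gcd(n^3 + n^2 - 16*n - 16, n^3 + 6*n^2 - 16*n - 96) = n^2 - 16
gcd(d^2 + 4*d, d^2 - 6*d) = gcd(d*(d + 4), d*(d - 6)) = d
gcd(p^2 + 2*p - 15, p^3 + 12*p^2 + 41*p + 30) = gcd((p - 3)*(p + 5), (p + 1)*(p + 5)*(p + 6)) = p + 5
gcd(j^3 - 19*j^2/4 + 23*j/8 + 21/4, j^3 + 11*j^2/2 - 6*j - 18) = j - 2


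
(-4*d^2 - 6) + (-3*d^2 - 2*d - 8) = -7*d^2 - 2*d - 14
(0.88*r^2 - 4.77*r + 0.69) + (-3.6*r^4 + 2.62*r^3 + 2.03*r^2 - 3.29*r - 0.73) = -3.6*r^4 + 2.62*r^3 + 2.91*r^2 - 8.06*r - 0.04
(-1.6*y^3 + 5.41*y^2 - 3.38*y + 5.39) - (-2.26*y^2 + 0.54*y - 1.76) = -1.6*y^3 + 7.67*y^2 - 3.92*y + 7.15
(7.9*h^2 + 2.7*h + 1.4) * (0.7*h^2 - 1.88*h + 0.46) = 5.53*h^4 - 12.962*h^3 - 0.462*h^2 - 1.39*h + 0.644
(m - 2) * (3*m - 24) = 3*m^2 - 30*m + 48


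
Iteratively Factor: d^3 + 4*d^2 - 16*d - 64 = (d + 4)*(d^2 - 16) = (d + 4)^2*(d - 4)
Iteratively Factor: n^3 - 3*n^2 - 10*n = (n)*(n^2 - 3*n - 10) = n*(n + 2)*(n - 5)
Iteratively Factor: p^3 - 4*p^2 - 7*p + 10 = (p + 2)*(p^2 - 6*p + 5) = (p - 1)*(p + 2)*(p - 5)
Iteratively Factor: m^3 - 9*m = (m)*(m^2 - 9) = m*(m + 3)*(m - 3)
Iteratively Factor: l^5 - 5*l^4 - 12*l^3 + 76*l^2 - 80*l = (l)*(l^4 - 5*l^3 - 12*l^2 + 76*l - 80) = l*(l + 4)*(l^3 - 9*l^2 + 24*l - 20) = l*(l - 2)*(l + 4)*(l^2 - 7*l + 10) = l*(l - 2)^2*(l + 4)*(l - 5)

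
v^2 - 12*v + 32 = (v - 8)*(v - 4)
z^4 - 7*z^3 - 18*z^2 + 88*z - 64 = (z - 8)*(z - 2)*(z - 1)*(z + 4)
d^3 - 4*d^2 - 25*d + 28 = (d - 7)*(d - 1)*(d + 4)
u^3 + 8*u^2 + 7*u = u*(u + 1)*(u + 7)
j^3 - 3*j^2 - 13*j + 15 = (j - 5)*(j - 1)*(j + 3)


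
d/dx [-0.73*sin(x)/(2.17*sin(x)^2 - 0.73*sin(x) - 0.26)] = (1.5841*sin(x)^2 + 0.1898)*cos(x)/(4.7089*sin(x)^4 - 3.1682*sin(x)^3 - 0.5955*sin(x)^2 + 0.3796*sin(x) + 0.0676)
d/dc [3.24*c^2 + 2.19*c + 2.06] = 6.48*c + 2.19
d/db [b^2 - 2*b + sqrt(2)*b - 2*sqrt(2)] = 2*b - 2 + sqrt(2)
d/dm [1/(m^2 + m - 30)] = (-2*m - 1)/(m^2 + m - 30)^2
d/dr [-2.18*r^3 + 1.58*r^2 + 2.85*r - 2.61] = -6.54*r^2 + 3.16*r + 2.85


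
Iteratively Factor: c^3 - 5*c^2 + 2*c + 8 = (c - 2)*(c^2 - 3*c - 4) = (c - 2)*(c + 1)*(c - 4)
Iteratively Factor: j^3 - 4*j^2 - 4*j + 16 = (j + 2)*(j^2 - 6*j + 8) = (j - 4)*(j + 2)*(j - 2)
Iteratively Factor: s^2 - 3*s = (s - 3)*(s)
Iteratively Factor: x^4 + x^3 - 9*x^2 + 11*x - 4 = (x - 1)*(x^3 + 2*x^2 - 7*x + 4) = (x - 1)^2*(x^2 + 3*x - 4) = (x - 1)^3*(x + 4)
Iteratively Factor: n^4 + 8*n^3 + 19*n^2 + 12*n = (n + 1)*(n^3 + 7*n^2 + 12*n) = (n + 1)*(n + 4)*(n^2 + 3*n) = (n + 1)*(n + 3)*(n + 4)*(n)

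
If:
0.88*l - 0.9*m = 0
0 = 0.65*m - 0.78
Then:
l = 1.23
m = 1.20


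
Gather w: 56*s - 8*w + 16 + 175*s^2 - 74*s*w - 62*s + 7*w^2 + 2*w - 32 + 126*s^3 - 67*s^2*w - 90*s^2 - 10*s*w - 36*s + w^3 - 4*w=126*s^3 + 85*s^2 - 42*s + w^3 + 7*w^2 + w*(-67*s^2 - 84*s - 10) - 16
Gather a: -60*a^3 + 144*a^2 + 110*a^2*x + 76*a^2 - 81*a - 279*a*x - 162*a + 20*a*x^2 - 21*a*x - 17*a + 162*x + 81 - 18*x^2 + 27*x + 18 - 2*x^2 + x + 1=-60*a^3 + a^2*(110*x + 220) + a*(20*x^2 - 300*x - 260) - 20*x^2 + 190*x + 100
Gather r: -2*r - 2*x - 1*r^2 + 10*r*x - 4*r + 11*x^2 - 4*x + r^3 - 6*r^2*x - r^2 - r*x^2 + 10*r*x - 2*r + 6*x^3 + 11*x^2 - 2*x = r^3 + r^2*(-6*x - 2) + r*(-x^2 + 20*x - 8) + 6*x^3 + 22*x^2 - 8*x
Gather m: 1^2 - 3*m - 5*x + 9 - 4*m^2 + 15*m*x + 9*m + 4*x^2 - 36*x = -4*m^2 + m*(15*x + 6) + 4*x^2 - 41*x + 10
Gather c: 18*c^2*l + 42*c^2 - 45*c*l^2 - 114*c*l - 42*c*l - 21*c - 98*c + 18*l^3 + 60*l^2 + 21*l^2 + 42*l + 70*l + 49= c^2*(18*l + 42) + c*(-45*l^2 - 156*l - 119) + 18*l^3 + 81*l^2 + 112*l + 49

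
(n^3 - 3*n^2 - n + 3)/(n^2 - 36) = (n^3 - 3*n^2 - n + 3)/(n^2 - 36)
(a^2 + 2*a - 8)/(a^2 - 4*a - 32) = (a - 2)/(a - 8)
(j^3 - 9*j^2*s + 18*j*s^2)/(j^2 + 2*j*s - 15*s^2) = j*(j - 6*s)/(j + 5*s)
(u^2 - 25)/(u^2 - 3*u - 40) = (u - 5)/(u - 8)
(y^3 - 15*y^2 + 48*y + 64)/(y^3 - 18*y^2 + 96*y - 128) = (y + 1)/(y - 2)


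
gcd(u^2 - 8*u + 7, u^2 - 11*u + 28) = u - 7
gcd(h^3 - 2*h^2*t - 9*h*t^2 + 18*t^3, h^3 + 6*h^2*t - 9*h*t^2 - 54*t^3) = -h^2 + 9*t^2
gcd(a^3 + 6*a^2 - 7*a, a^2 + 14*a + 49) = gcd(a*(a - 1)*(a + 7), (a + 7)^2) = a + 7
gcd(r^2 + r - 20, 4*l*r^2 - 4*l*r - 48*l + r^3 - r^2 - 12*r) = r - 4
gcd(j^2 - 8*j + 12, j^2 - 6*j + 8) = j - 2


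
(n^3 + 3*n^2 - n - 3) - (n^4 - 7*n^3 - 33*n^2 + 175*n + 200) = -n^4 + 8*n^3 + 36*n^2 - 176*n - 203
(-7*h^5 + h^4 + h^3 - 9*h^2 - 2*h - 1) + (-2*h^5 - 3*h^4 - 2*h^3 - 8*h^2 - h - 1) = -9*h^5 - 2*h^4 - h^3 - 17*h^2 - 3*h - 2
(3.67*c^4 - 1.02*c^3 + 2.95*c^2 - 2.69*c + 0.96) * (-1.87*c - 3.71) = -6.8629*c^5 - 11.7083*c^4 - 1.7323*c^3 - 5.9142*c^2 + 8.1847*c - 3.5616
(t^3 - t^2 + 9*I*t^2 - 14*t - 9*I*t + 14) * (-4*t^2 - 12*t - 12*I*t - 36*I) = -4*t^5 - 8*t^4 - 48*I*t^4 + 176*t^3 - 96*I*t^3 + 328*t^2 + 312*I*t^2 - 492*t + 336*I*t - 504*I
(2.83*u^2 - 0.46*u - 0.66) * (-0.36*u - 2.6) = -1.0188*u^3 - 7.1924*u^2 + 1.4336*u + 1.716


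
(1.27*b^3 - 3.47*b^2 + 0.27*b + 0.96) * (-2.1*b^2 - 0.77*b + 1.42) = -2.667*b^5 + 6.3091*b^4 + 3.9083*b^3 - 7.1513*b^2 - 0.3558*b + 1.3632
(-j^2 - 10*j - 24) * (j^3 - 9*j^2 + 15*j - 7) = -j^5 - j^4 + 51*j^3 + 73*j^2 - 290*j + 168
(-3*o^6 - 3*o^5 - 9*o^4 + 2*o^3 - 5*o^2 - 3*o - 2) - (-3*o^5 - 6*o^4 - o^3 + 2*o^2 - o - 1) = -3*o^6 - 3*o^4 + 3*o^3 - 7*o^2 - 2*o - 1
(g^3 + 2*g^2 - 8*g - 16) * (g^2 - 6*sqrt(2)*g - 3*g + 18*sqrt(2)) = g^5 - 6*sqrt(2)*g^4 - g^4 - 14*g^3 + 6*sqrt(2)*g^3 + 8*g^2 + 84*sqrt(2)*g^2 - 48*sqrt(2)*g + 48*g - 288*sqrt(2)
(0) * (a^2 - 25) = 0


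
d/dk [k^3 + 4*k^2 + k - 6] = 3*k^2 + 8*k + 1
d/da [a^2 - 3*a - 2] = 2*a - 3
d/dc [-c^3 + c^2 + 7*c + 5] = -3*c^2 + 2*c + 7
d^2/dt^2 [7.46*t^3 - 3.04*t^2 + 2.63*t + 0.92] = 44.76*t - 6.08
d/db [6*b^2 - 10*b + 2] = 12*b - 10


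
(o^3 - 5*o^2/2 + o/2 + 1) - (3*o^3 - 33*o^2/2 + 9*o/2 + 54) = -2*o^3 + 14*o^2 - 4*o - 53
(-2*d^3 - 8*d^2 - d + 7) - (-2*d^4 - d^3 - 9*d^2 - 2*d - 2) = 2*d^4 - d^3 + d^2 + d + 9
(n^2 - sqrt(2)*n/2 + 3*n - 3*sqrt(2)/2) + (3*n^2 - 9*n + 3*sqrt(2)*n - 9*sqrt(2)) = 4*n^2 - 6*n + 5*sqrt(2)*n/2 - 21*sqrt(2)/2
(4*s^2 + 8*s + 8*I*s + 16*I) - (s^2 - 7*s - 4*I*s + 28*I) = 3*s^2 + 15*s + 12*I*s - 12*I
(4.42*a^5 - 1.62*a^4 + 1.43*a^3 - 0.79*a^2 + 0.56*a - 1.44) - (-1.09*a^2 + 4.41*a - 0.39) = 4.42*a^5 - 1.62*a^4 + 1.43*a^3 + 0.3*a^2 - 3.85*a - 1.05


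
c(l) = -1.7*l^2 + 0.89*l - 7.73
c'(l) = 0.89 - 3.4*l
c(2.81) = -18.65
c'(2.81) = -8.66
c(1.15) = -8.95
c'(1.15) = -3.02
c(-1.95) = -15.93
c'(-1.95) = 7.52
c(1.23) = -9.21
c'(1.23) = -3.29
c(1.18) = -9.05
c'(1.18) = -3.12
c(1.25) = -9.27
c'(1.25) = -3.36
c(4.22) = -34.25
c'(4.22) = -13.46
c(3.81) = -29.02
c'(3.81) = -12.06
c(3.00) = -20.36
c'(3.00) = -9.31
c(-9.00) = -153.44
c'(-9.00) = 31.49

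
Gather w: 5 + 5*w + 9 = 5*w + 14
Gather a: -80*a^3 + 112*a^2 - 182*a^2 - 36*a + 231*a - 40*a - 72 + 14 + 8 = -80*a^3 - 70*a^2 + 155*a - 50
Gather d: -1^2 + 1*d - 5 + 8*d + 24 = 9*d + 18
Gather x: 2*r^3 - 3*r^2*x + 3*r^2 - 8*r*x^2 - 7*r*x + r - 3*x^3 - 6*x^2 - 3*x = 2*r^3 + 3*r^2 + r - 3*x^3 + x^2*(-8*r - 6) + x*(-3*r^2 - 7*r - 3)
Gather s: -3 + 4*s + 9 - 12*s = 6 - 8*s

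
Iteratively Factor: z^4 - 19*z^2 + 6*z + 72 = (z + 4)*(z^3 - 4*z^2 - 3*z + 18) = (z - 3)*(z + 4)*(z^2 - z - 6) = (z - 3)*(z + 2)*(z + 4)*(z - 3)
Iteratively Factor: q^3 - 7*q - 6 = (q + 2)*(q^2 - 2*q - 3) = (q + 1)*(q + 2)*(q - 3)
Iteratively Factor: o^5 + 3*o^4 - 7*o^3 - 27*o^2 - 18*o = (o + 2)*(o^4 + o^3 - 9*o^2 - 9*o) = o*(o + 2)*(o^3 + o^2 - 9*o - 9) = o*(o - 3)*(o + 2)*(o^2 + 4*o + 3) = o*(o - 3)*(o + 1)*(o + 2)*(o + 3)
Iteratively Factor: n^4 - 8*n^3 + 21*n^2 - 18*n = (n - 3)*(n^3 - 5*n^2 + 6*n) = (n - 3)^2*(n^2 - 2*n) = (n - 3)^2*(n - 2)*(n)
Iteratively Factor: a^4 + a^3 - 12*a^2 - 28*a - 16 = (a + 1)*(a^3 - 12*a - 16) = (a - 4)*(a + 1)*(a^2 + 4*a + 4) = (a - 4)*(a + 1)*(a + 2)*(a + 2)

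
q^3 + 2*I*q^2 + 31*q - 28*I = (q - 4*I)*(q - I)*(q + 7*I)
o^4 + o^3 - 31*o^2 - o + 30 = (o - 5)*(o - 1)*(o + 1)*(o + 6)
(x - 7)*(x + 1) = x^2 - 6*x - 7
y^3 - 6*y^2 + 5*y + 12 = (y - 4)*(y - 3)*(y + 1)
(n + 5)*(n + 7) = n^2 + 12*n + 35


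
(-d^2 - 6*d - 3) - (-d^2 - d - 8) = 5 - 5*d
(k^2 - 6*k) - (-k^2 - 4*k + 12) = 2*k^2 - 2*k - 12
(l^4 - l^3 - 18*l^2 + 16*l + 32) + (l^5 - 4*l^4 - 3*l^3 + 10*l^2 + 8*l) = l^5 - 3*l^4 - 4*l^3 - 8*l^2 + 24*l + 32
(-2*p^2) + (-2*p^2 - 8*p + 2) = -4*p^2 - 8*p + 2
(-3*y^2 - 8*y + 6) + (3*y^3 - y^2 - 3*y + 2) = 3*y^3 - 4*y^2 - 11*y + 8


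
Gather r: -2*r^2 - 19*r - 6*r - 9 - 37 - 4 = -2*r^2 - 25*r - 50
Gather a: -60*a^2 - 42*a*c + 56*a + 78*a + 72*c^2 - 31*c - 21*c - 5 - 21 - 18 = -60*a^2 + a*(134 - 42*c) + 72*c^2 - 52*c - 44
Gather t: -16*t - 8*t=-24*t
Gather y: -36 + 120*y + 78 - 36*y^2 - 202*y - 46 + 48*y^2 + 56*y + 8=12*y^2 - 26*y + 4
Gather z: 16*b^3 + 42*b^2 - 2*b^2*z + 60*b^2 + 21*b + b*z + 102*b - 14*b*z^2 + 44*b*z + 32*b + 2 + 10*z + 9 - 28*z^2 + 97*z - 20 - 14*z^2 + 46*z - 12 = 16*b^3 + 102*b^2 + 155*b + z^2*(-14*b - 42) + z*(-2*b^2 + 45*b + 153) - 21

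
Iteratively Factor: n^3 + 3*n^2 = (n)*(n^2 + 3*n) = n^2*(n + 3)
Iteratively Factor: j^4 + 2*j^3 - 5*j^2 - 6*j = (j - 2)*(j^3 + 4*j^2 + 3*j) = j*(j - 2)*(j^2 + 4*j + 3) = j*(j - 2)*(j + 1)*(j + 3)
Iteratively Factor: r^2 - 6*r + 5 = (r - 1)*(r - 5)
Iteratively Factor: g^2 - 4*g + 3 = (g - 1)*(g - 3)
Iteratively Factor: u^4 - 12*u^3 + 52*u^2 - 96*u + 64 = (u - 4)*(u^3 - 8*u^2 + 20*u - 16) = (u - 4)*(u - 2)*(u^2 - 6*u + 8) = (u - 4)*(u - 2)^2*(u - 4)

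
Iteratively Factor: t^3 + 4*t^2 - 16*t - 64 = (t - 4)*(t^2 + 8*t + 16) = (t - 4)*(t + 4)*(t + 4)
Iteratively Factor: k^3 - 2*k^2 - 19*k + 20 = (k - 1)*(k^2 - k - 20) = (k - 1)*(k + 4)*(k - 5)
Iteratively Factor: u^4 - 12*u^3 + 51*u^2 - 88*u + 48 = (u - 4)*(u^3 - 8*u^2 + 19*u - 12) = (u - 4)*(u - 3)*(u^2 - 5*u + 4) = (u - 4)^2*(u - 3)*(u - 1)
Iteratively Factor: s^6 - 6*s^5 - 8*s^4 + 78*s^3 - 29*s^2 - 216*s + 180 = (s - 3)*(s^5 - 3*s^4 - 17*s^3 + 27*s^2 + 52*s - 60) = (s - 3)*(s - 1)*(s^4 - 2*s^3 - 19*s^2 + 8*s + 60) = (s - 5)*(s - 3)*(s - 1)*(s^3 + 3*s^2 - 4*s - 12) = (s - 5)*(s - 3)*(s - 2)*(s - 1)*(s^2 + 5*s + 6) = (s - 5)*(s - 3)*(s - 2)*(s - 1)*(s + 3)*(s + 2)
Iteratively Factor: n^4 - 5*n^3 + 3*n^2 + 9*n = (n + 1)*(n^3 - 6*n^2 + 9*n) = n*(n + 1)*(n^2 - 6*n + 9) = n*(n - 3)*(n + 1)*(n - 3)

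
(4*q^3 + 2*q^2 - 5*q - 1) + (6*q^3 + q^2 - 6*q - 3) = 10*q^3 + 3*q^2 - 11*q - 4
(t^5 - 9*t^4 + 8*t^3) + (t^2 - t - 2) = t^5 - 9*t^4 + 8*t^3 + t^2 - t - 2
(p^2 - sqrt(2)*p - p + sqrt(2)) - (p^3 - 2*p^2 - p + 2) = -p^3 + 3*p^2 - sqrt(2)*p - 2 + sqrt(2)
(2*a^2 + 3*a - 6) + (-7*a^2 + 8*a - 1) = -5*a^2 + 11*a - 7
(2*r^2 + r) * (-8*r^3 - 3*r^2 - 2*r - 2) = -16*r^5 - 14*r^4 - 7*r^3 - 6*r^2 - 2*r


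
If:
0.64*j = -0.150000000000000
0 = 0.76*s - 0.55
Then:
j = -0.23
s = 0.72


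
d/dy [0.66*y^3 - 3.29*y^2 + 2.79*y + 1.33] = 1.98*y^2 - 6.58*y + 2.79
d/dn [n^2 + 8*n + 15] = 2*n + 8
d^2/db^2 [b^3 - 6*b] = 6*b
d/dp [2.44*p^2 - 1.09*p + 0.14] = 4.88*p - 1.09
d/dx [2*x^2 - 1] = 4*x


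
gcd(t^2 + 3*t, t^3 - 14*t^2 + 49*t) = t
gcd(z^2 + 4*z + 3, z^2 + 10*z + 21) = z + 3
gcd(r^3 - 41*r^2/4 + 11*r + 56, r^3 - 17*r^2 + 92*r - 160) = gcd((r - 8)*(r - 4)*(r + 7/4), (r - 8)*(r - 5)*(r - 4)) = r^2 - 12*r + 32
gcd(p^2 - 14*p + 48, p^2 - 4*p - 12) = p - 6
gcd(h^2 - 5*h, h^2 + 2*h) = h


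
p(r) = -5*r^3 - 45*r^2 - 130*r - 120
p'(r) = -15*r^2 - 90*r - 130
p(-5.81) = 96.89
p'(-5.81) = -113.44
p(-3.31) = -1.40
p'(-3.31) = 3.56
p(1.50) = -433.12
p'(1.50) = -298.75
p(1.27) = -367.92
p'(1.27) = -268.49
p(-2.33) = 1.85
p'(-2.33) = -1.73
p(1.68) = -489.12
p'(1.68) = -323.54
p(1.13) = -331.57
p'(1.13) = -250.85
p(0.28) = -160.04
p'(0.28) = -156.38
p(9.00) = -8580.00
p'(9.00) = -2155.00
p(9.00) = -8580.00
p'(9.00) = -2155.00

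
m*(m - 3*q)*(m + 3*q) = m^3 - 9*m*q^2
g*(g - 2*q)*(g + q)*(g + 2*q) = g^4 + g^3*q - 4*g^2*q^2 - 4*g*q^3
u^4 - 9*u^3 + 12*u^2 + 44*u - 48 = (u - 6)*(u - 4)*(u - 1)*(u + 2)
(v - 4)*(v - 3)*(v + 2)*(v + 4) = v^4 - v^3 - 22*v^2 + 16*v + 96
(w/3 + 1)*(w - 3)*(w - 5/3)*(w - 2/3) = w^4/3 - 7*w^3/9 - 71*w^2/27 + 7*w - 10/3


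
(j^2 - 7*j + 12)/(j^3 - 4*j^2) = (j - 3)/j^2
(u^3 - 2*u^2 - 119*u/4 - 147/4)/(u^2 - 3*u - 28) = (u^2 + 5*u + 21/4)/(u + 4)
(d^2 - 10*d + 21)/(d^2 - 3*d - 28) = (d - 3)/(d + 4)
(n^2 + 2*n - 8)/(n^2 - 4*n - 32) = (n - 2)/(n - 8)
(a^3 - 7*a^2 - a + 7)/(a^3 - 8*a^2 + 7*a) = (a + 1)/a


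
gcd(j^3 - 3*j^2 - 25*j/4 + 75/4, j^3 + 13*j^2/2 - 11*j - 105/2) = j^2 - j/2 - 15/2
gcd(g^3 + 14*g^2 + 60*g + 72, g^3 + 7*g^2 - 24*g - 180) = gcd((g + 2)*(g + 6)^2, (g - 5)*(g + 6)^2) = g^2 + 12*g + 36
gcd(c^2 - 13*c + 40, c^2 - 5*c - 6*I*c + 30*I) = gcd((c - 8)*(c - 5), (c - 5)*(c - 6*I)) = c - 5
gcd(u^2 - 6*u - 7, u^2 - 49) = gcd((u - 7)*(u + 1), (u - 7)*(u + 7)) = u - 7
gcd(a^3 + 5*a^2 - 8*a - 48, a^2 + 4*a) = a + 4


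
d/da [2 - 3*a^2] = -6*a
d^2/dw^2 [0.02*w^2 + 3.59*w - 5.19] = 0.0400000000000000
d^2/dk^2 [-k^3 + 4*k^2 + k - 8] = 8 - 6*k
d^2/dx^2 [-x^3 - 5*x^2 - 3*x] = -6*x - 10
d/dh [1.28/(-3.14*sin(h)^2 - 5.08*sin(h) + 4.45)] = (8.0384*sin(h) + 6.5024)*cos(h)/(3.14*sin(h)^2 + 5.08*sin(h) - 4.45)^2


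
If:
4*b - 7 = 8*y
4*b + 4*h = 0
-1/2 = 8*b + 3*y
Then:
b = 17/76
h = -17/76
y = -29/38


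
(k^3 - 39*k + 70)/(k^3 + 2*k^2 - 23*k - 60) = (k^2 + 5*k - 14)/(k^2 + 7*k + 12)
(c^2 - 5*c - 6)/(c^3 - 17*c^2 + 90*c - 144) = (c + 1)/(c^2 - 11*c + 24)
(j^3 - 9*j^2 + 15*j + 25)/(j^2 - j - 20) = (j^2 - 4*j - 5)/(j + 4)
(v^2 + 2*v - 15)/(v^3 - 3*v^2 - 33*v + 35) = (v - 3)/(v^2 - 8*v + 7)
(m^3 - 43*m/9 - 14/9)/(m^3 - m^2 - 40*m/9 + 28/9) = (3*m + 1)/(3*m - 2)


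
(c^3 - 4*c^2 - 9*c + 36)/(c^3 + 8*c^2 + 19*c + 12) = (c^2 - 7*c + 12)/(c^2 + 5*c + 4)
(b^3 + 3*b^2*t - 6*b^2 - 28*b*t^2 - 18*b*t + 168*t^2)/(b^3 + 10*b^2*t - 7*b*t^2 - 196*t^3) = (b - 6)/(b + 7*t)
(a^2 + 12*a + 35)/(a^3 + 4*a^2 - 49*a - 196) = (a + 5)/(a^2 - 3*a - 28)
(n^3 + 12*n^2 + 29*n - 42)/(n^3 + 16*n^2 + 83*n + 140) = (n^2 + 5*n - 6)/(n^2 + 9*n + 20)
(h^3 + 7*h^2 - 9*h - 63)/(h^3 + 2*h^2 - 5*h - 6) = (h^2 + 4*h - 21)/(h^2 - h - 2)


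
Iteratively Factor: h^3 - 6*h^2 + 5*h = (h)*(h^2 - 6*h + 5) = h*(h - 1)*(h - 5)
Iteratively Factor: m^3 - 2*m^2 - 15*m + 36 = (m - 3)*(m^2 + m - 12) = (m - 3)^2*(m + 4)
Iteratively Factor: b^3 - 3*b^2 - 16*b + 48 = (b + 4)*(b^2 - 7*b + 12) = (b - 3)*(b + 4)*(b - 4)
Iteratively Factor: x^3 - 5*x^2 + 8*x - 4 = (x - 1)*(x^2 - 4*x + 4) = (x - 2)*(x - 1)*(x - 2)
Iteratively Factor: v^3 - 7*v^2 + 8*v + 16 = (v - 4)*(v^2 - 3*v - 4) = (v - 4)*(v + 1)*(v - 4)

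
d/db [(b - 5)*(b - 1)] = 2*b - 6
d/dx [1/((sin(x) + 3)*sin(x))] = -(2*sin(x) + 3)*cos(x)/((sin(x) + 3)^2*sin(x)^2)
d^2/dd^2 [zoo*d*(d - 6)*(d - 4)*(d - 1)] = zoo*(d^2 + d + 1)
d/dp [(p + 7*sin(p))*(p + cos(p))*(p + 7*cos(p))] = -(p + 7*sin(p))*(p + cos(p))*(7*sin(p) - 1) - (p + 7*sin(p))*(p + 7*cos(p))*(sin(p) - 1) + (p + cos(p))*(p + 7*cos(p))*(7*cos(p) + 1)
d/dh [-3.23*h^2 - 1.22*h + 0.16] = -6.46*h - 1.22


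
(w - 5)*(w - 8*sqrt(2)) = w^2 - 8*sqrt(2)*w - 5*w + 40*sqrt(2)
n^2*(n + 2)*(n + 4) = n^4 + 6*n^3 + 8*n^2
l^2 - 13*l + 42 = (l - 7)*(l - 6)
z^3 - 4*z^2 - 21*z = z*(z - 7)*(z + 3)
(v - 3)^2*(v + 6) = v^3 - 27*v + 54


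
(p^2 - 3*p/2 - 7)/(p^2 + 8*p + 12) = (p - 7/2)/(p + 6)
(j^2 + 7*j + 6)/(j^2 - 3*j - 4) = (j + 6)/(j - 4)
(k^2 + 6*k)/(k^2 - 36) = k/(k - 6)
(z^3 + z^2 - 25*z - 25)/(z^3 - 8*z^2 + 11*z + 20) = (z + 5)/(z - 4)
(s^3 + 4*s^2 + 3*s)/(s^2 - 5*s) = (s^2 + 4*s + 3)/(s - 5)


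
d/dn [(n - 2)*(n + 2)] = 2*n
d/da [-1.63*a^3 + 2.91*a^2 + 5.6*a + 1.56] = -4.89*a^2 + 5.82*a + 5.6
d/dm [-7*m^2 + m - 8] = 1 - 14*m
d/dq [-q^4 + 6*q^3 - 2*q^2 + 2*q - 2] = -4*q^3 + 18*q^2 - 4*q + 2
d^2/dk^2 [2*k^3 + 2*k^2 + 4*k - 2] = 12*k + 4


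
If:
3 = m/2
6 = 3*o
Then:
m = 6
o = 2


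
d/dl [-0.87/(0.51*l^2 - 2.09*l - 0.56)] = (0.8874*l - 1.8183)/(-0.51*l^2 + 2.09*l + 0.56)^2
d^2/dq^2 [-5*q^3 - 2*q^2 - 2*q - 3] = -30*q - 4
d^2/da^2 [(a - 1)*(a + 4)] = 2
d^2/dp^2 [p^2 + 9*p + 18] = 2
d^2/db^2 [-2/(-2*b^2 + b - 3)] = 4*(-4*b^2 + 2*b + (4*b - 1)^2 - 6)/(2*b^2 - b + 3)^3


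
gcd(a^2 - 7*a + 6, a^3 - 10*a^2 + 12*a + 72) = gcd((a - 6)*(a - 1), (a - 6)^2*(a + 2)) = a - 6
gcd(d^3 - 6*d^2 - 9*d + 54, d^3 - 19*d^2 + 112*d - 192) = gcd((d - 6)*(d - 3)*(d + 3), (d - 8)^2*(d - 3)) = d - 3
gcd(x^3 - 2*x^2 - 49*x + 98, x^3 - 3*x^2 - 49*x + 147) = x^2 - 49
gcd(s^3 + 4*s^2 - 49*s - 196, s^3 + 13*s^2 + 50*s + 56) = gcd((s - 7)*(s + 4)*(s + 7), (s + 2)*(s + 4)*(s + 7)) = s^2 + 11*s + 28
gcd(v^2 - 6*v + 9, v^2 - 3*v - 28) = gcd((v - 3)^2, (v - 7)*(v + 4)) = 1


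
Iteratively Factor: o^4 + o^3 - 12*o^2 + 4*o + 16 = (o + 1)*(o^3 - 12*o + 16) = (o + 1)*(o + 4)*(o^2 - 4*o + 4) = (o - 2)*(o + 1)*(o + 4)*(o - 2)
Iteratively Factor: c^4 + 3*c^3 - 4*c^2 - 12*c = (c + 2)*(c^3 + c^2 - 6*c) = c*(c + 2)*(c^2 + c - 6) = c*(c + 2)*(c + 3)*(c - 2)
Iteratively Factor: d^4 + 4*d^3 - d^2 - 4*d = (d + 1)*(d^3 + 3*d^2 - 4*d) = (d + 1)*(d + 4)*(d^2 - d) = d*(d + 1)*(d + 4)*(d - 1)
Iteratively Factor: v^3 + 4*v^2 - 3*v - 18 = (v - 2)*(v^2 + 6*v + 9) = (v - 2)*(v + 3)*(v + 3)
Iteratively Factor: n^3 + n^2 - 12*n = (n)*(n^2 + n - 12) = n*(n - 3)*(n + 4)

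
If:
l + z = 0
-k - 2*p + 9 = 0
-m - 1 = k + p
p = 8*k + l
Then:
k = 2*z/17 + 9/17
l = -z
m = -z/17 - 98/17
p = 72/17 - z/17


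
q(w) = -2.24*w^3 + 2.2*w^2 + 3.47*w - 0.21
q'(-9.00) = -580.45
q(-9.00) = 1779.72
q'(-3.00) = -70.21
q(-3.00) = 69.66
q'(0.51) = 3.97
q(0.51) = 1.83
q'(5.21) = -156.01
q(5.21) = -239.20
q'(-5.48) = -222.45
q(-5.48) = 415.47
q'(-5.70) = -239.94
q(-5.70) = 466.32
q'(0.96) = 1.50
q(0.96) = 3.17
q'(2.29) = -21.69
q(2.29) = -7.63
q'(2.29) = -21.69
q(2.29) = -7.63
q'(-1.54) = -19.24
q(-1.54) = 7.84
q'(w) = -6.72*w^2 + 4.4*w + 3.47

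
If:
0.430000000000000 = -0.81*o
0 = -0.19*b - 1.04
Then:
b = -5.47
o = -0.53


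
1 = 1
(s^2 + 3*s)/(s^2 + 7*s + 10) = s*(s + 3)/(s^2 + 7*s + 10)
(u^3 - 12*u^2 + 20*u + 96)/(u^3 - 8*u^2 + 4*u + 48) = (u - 8)/(u - 4)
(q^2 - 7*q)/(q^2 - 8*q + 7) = q/(q - 1)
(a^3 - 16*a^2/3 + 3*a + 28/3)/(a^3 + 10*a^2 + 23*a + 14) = (3*a^2 - 19*a + 28)/(3*(a^2 + 9*a + 14))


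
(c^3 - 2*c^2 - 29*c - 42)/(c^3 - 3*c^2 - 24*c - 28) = (c + 3)/(c + 2)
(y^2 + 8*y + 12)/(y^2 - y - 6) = (y + 6)/(y - 3)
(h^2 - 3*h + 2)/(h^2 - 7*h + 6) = (h - 2)/(h - 6)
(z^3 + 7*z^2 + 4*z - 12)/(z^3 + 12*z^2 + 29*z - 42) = (z + 2)/(z + 7)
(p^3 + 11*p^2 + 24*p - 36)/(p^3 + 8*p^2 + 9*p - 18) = (p + 6)/(p + 3)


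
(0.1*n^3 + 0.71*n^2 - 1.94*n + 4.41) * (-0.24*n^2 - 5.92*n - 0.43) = -0.024*n^5 - 0.7624*n^4 - 3.7806*n^3 + 10.1211*n^2 - 25.273*n - 1.8963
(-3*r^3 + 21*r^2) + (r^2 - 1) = -3*r^3 + 22*r^2 - 1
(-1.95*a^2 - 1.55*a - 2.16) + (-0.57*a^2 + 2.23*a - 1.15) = -2.52*a^2 + 0.68*a - 3.31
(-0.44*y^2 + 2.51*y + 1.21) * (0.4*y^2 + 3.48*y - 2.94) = -0.176*y^4 - 0.5272*y^3 + 10.5124*y^2 - 3.1686*y - 3.5574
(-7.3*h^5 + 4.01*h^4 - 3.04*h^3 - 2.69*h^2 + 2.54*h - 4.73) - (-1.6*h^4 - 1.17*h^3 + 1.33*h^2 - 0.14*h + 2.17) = -7.3*h^5 + 5.61*h^4 - 1.87*h^3 - 4.02*h^2 + 2.68*h - 6.9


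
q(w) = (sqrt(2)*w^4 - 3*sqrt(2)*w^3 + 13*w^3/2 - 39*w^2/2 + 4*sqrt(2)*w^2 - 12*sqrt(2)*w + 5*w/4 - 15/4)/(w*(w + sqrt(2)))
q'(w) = (4*sqrt(2)*w^3 - 9*sqrt(2)*w^2 + 39*w^2/2 - 39*w + 8*sqrt(2)*w - 12*sqrt(2) + 5/4)/(w*(w + sqrt(2))) - (sqrt(2)*w^4 - 3*sqrt(2)*w^3 + 13*w^3/2 - 39*w^2/2 + 4*sqrt(2)*w^2 - 12*sqrt(2)*w + 5*w/4 - 15/4)/(w*(w + sqrt(2))^2) - (sqrt(2)*w^4 - 3*sqrt(2)*w^3 + 13*w^3/2 - 39*w^2/2 + 4*sqrt(2)*w^2 - 12*sqrt(2)*w + 5*w/4 - 15/4)/(w^2*(w + sqrt(2))) = (8*sqrt(2)*w^5 - 12*sqrt(2)*w^4 + 50*w^4 - 48*w^3 + 52*sqrt(2)*w^3 - 30*sqrt(2)*w^2 + 27*w^2 + 30*w + 15*sqrt(2))/(4*w^2*(w^2 + 2*sqrt(2)*w + 2))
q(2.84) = -1.35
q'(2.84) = 8.23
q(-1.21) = 24.13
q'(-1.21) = -169.76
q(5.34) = 28.04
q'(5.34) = 15.30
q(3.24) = 2.16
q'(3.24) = 9.35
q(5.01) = 23.14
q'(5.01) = 14.36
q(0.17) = -25.29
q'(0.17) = 89.69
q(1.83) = -8.28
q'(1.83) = 5.56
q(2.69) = -2.56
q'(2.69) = 7.82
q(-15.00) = 299.79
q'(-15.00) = -42.20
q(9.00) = 103.04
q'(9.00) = 25.68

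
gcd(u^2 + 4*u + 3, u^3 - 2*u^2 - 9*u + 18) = u + 3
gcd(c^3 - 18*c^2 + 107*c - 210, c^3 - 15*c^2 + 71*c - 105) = c^2 - 12*c + 35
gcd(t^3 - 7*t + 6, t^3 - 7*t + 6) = t^3 - 7*t + 6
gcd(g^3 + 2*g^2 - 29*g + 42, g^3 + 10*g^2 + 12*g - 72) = g - 2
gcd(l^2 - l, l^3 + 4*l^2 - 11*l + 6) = l - 1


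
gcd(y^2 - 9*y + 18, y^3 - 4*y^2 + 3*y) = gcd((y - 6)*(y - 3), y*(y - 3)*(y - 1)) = y - 3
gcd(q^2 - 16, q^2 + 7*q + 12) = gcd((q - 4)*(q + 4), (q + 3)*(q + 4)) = q + 4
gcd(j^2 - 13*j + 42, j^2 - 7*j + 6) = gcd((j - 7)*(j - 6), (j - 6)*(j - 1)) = j - 6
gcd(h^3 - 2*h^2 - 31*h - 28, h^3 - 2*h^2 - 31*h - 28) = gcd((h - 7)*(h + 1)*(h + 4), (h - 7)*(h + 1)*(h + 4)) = h^3 - 2*h^2 - 31*h - 28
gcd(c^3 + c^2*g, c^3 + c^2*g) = c^3 + c^2*g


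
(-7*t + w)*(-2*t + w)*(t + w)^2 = 14*t^4 + 19*t^3*w - 3*t^2*w^2 - 7*t*w^3 + w^4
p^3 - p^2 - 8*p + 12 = (p - 2)^2*(p + 3)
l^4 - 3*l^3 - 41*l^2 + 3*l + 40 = (l - 8)*(l - 1)*(l + 1)*(l + 5)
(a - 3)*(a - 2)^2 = a^3 - 7*a^2 + 16*a - 12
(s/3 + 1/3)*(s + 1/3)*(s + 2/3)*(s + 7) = s^4/3 + 3*s^3 + 137*s^2/27 + 79*s/27 + 14/27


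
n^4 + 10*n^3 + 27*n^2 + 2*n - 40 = (n - 1)*(n + 2)*(n + 4)*(n + 5)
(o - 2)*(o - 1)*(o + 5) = o^3 + 2*o^2 - 13*o + 10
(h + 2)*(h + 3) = h^2 + 5*h + 6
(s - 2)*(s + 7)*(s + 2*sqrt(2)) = s^3 + 2*sqrt(2)*s^2 + 5*s^2 - 14*s + 10*sqrt(2)*s - 28*sqrt(2)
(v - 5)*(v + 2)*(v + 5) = v^3 + 2*v^2 - 25*v - 50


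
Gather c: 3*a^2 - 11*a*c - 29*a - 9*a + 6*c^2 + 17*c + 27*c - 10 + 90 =3*a^2 - 38*a + 6*c^2 + c*(44 - 11*a) + 80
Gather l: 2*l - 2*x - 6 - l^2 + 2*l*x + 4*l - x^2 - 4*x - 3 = -l^2 + l*(2*x + 6) - x^2 - 6*x - 9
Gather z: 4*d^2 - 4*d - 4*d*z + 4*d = 4*d^2 - 4*d*z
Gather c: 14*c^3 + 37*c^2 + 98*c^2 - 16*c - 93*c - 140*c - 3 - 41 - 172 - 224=14*c^3 + 135*c^2 - 249*c - 440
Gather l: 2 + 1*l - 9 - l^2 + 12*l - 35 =-l^2 + 13*l - 42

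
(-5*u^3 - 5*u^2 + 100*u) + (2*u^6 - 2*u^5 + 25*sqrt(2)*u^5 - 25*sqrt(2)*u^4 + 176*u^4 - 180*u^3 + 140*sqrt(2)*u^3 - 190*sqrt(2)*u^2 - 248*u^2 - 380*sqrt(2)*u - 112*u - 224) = 2*u^6 - 2*u^5 + 25*sqrt(2)*u^5 - 25*sqrt(2)*u^4 + 176*u^4 - 185*u^3 + 140*sqrt(2)*u^3 - 190*sqrt(2)*u^2 - 253*u^2 - 380*sqrt(2)*u - 12*u - 224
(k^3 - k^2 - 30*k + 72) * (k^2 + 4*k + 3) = k^5 + 3*k^4 - 31*k^3 - 51*k^2 + 198*k + 216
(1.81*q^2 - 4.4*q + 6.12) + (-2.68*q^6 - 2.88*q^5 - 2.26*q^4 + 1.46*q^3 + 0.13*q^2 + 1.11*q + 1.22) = -2.68*q^6 - 2.88*q^5 - 2.26*q^4 + 1.46*q^3 + 1.94*q^2 - 3.29*q + 7.34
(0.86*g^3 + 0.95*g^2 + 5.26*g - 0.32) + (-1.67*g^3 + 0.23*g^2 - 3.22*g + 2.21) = -0.81*g^3 + 1.18*g^2 + 2.04*g + 1.89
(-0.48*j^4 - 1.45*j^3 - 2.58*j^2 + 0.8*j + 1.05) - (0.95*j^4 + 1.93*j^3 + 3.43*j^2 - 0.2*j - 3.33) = -1.43*j^4 - 3.38*j^3 - 6.01*j^2 + 1.0*j + 4.38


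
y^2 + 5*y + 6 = (y + 2)*(y + 3)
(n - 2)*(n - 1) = n^2 - 3*n + 2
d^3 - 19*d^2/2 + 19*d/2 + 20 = (d - 8)*(d - 5/2)*(d + 1)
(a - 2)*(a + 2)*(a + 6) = a^3 + 6*a^2 - 4*a - 24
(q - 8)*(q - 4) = q^2 - 12*q + 32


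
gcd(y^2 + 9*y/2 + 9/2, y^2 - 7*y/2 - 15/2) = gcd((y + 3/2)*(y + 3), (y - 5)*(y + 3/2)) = y + 3/2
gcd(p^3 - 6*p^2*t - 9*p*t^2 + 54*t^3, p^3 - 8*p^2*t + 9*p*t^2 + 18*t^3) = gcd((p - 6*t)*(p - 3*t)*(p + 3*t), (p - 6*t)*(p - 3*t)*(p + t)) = p^2 - 9*p*t + 18*t^2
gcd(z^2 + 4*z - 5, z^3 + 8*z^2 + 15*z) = z + 5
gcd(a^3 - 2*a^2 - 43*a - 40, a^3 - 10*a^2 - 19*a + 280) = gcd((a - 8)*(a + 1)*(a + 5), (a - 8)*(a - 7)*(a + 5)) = a^2 - 3*a - 40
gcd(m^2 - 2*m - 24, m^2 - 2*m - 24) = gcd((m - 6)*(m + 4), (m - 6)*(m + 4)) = m^2 - 2*m - 24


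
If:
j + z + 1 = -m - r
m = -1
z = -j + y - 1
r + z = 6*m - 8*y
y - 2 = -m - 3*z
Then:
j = -18/5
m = -1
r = 11/5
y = -6/5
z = 7/5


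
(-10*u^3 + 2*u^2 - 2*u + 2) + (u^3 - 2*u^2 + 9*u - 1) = -9*u^3 + 7*u + 1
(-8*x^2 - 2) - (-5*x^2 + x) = -3*x^2 - x - 2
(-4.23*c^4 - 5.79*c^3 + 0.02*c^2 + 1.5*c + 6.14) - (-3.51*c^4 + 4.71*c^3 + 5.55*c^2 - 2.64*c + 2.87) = -0.720000000000001*c^4 - 10.5*c^3 - 5.53*c^2 + 4.14*c + 3.27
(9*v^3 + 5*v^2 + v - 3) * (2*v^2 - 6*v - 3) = 18*v^5 - 44*v^4 - 55*v^3 - 27*v^2 + 15*v + 9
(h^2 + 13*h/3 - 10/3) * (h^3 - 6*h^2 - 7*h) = h^5 - 5*h^4/3 - 109*h^3/3 - 31*h^2/3 + 70*h/3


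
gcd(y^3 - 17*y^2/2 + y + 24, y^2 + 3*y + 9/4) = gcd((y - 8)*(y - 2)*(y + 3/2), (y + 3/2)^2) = y + 3/2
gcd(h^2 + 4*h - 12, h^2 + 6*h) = h + 6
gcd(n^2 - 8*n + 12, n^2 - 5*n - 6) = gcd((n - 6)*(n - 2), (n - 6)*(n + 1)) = n - 6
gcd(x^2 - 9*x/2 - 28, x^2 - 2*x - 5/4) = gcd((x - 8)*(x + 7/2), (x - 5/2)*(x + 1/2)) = 1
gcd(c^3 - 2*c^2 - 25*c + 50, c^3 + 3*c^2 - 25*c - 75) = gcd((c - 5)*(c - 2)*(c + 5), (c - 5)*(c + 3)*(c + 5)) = c^2 - 25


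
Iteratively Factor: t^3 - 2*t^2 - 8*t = (t)*(t^2 - 2*t - 8) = t*(t + 2)*(t - 4)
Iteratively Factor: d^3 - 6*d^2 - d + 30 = (d - 5)*(d^2 - d - 6) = (d - 5)*(d + 2)*(d - 3)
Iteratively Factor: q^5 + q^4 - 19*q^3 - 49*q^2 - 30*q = (q - 5)*(q^4 + 6*q^3 + 11*q^2 + 6*q) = (q - 5)*(q + 1)*(q^3 + 5*q^2 + 6*q) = q*(q - 5)*(q + 1)*(q^2 + 5*q + 6) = q*(q - 5)*(q + 1)*(q + 3)*(q + 2)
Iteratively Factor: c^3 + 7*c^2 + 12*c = (c + 4)*(c^2 + 3*c) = (c + 3)*(c + 4)*(c)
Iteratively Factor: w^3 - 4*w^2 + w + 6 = (w + 1)*(w^2 - 5*w + 6) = (w - 2)*(w + 1)*(w - 3)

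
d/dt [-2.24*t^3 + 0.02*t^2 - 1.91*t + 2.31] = -6.72*t^2 + 0.04*t - 1.91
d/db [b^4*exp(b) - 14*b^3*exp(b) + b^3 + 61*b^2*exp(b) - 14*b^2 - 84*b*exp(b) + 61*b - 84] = b^4*exp(b) - 10*b^3*exp(b) + 19*b^2*exp(b) + 3*b^2 + 38*b*exp(b) - 28*b - 84*exp(b) + 61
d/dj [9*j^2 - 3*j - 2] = 18*j - 3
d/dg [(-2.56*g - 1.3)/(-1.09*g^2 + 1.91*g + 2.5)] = (2.7904*g^2 - 4.8896*g - (2.18*g - 1.91)*(2.56*g + 1.3) - 6.4)/(-1.09*g^2 + 1.91*g + 2.5)^2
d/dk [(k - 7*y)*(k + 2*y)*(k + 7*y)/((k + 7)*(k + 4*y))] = (-(k + 7)*(k - 7*y)*(k + 2*y)*(k + 7*y) + (k + 7)*(k + 4*y)*((k - 7*y)*(k + 2*y) + (k - 7*y)*(k + 7*y) + (k + 2*y)*(k + 7*y)) - (k - 7*y)*(k + 2*y)*(k + 4*y)*(k + 7*y))/((k + 7)^2*(k + 4*y)^2)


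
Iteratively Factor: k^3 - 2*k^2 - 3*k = (k + 1)*(k^2 - 3*k) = (k - 3)*(k + 1)*(k)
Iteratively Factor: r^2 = (r)*(r)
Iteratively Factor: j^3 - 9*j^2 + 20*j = (j - 4)*(j^2 - 5*j) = j*(j - 4)*(j - 5)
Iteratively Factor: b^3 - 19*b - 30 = (b + 3)*(b^2 - 3*b - 10) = (b - 5)*(b + 3)*(b + 2)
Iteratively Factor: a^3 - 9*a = (a + 3)*(a^2 - 3*a) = a*(a + 3)*(a - 3)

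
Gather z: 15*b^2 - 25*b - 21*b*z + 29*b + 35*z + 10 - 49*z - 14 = 15*b^2 + 4*b + z*(-21*b - 14) - 4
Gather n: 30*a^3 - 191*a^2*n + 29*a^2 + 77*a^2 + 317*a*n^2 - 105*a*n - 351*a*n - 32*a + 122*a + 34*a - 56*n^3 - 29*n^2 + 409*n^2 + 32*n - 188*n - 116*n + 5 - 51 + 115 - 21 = 30*a^3 + 106*a^2 + 124*a - 56*n^3 + n^2*(317*a + 380) + n*(-191*a^2 - 456*a - 272) + 48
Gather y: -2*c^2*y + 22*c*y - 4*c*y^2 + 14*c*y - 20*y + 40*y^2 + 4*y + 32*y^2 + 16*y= y^2*(72 - 4*c) + y*(-2*c^2 + 36*c)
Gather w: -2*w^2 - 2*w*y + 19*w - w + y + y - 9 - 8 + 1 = -2*w^2 + w*(18 - 2*y) + 2*y - 16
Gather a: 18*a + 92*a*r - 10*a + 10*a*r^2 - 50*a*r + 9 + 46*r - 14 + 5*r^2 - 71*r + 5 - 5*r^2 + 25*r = a*(10*r^2 + 42*r + 8)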